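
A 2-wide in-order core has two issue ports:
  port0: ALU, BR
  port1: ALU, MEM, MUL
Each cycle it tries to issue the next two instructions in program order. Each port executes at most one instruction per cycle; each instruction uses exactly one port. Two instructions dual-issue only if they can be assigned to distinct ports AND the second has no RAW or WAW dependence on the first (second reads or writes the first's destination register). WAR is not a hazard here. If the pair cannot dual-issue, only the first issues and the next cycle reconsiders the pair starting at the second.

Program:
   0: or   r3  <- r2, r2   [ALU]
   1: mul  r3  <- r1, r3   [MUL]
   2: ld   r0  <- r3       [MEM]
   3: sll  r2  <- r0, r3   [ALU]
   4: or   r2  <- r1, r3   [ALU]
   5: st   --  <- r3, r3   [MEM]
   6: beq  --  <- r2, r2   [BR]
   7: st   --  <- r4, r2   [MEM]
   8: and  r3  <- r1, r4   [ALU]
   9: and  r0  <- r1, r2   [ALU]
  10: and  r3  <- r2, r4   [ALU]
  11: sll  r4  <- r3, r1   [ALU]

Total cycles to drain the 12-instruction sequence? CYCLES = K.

  cy0 -> i0 (or.ALU) RAW+WAW r3
  cy1 -> i1 (mul.MUL) no-port MUL/MEM
  cy2 -> i2 (ld.MEM) RAW r0
  cy3 -> i3 (sll.ALU) WAW r2
  cy4 -> i4+i5 (or.ALU st.MEM) pair
  cy5 -> i6+i7 (beq.BR st.MEM) pair
  cy6 -> i8+i9 (and.ALU and.ALU) pair
  cy7 -> i10 (and.ALU) RAW r3
  cy8 -> i11 (sll.ALU) tail

CYCLES = 9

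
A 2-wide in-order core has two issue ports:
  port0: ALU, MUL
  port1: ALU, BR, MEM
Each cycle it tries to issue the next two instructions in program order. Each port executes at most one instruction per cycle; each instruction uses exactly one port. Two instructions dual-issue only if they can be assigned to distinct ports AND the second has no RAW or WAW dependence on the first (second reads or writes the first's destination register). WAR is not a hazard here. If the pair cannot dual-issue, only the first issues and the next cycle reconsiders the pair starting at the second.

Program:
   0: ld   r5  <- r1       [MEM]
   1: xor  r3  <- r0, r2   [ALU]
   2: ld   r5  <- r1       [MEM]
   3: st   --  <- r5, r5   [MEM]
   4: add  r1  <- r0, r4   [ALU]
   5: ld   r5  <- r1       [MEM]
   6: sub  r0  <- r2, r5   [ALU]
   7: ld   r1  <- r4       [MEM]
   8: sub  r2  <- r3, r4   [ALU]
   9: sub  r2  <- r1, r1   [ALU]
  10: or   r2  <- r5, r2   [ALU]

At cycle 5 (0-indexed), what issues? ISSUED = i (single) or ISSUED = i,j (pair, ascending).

#0 head=0: ld/xor i0&i1 2-wide
#1 head=2: ld i2 no-port MEM/MEM
#2 head=3: st/add i3&i4 2-wide
#3 head=5: ld i5 RAW r5
#4 head=6: sub/ld i6&i7 2-wide
#5 head=8: sub i8 WAW r2
#6 head=9: sub i9 RAW+WAW r2
#7 head=10: or i10 tail

ISSUED = 8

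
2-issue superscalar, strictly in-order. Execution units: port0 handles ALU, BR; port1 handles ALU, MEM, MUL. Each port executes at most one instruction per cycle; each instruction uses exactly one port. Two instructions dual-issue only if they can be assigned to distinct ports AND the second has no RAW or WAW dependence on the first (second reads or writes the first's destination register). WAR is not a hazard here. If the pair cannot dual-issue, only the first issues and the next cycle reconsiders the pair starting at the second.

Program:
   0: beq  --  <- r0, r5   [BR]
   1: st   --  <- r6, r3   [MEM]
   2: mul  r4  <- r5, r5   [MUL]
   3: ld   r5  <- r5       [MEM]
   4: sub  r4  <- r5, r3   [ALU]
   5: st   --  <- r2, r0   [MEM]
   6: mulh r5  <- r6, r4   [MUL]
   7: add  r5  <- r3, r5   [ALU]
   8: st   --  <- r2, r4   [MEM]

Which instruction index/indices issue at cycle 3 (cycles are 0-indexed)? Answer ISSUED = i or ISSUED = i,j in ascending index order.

#0 head=0: beq.BR;st.MEM i0&i1 pair
#1 head=2: mul.MUL i2 no-port MUL/MEM
#2 head=3: ld.MEM i3 RAW r5
#3 head=4: sub.ALU;st.MEM i4&i5 pair
#4 head=6: mulh.MUL i6 RAW+WAW r5
#5 head=7: add.ALU;st.MEM i7&i8 pair

ISSUED = 4,5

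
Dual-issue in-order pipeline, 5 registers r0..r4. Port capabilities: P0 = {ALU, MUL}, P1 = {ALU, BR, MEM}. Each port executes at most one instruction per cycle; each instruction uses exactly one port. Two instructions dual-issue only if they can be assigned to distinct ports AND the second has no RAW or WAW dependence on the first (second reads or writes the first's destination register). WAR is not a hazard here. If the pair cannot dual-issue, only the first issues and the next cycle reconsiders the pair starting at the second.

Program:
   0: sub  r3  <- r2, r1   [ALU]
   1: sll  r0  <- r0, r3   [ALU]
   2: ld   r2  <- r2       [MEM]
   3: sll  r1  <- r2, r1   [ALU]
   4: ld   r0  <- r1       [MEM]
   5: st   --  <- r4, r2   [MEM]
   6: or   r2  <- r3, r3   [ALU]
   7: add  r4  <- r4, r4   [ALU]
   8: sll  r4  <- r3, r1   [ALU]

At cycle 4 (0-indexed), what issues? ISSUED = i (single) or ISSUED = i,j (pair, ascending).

ISSUED = 5,6

c0: i0 sub.ALU  RAW r3
c1: i1,i2 sll.ALU/ld.MEM  dual
c2: i3 sll.ALU  RAW r1
c3: i4 ld.MEM  no-port MEM/MEM
c4: i5,i6 st.MEM/or.ALU  dual
c5: i7 add.ALU  WAW r4
c6: i8 sll.ALU  tail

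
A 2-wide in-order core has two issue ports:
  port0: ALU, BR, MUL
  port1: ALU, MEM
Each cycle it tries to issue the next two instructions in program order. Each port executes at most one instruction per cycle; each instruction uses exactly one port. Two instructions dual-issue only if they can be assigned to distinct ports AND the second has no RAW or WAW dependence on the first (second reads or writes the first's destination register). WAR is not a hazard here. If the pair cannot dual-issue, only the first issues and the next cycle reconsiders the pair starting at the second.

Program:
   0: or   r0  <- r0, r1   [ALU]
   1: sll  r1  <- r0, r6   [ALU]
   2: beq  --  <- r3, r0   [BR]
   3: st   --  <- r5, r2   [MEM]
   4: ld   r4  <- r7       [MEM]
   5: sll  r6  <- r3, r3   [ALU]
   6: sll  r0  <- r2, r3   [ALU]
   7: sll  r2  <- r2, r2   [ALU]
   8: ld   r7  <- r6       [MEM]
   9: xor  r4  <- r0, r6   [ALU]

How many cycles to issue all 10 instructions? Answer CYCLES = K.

t=0 i0:or ; RAW r0
t=1 i1,i2:sll beq ; pair
t=2 i3:st ; no-port MEM/MEM
t=3 i4,i5:ld sll ; pair
t=4 i6,i7:sll sll ; pair
t=5 i8,i9:ld xor ; pair

CYCLES = 6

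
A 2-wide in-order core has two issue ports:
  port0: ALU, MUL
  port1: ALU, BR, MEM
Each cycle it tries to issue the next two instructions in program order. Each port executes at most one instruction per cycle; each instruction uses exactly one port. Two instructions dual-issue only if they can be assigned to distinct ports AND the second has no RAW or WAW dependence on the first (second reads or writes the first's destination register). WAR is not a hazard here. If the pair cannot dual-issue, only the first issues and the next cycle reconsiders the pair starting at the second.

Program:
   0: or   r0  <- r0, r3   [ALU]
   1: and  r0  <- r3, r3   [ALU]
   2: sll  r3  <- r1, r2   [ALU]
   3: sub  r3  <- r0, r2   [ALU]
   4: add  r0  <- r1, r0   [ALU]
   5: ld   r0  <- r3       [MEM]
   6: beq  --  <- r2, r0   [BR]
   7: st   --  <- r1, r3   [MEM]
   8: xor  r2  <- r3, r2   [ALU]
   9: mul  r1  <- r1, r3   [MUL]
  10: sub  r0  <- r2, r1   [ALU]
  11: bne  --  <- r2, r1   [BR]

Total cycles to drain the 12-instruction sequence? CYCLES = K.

[0] i0  or  -- WAW r0
[1] i1&i2  and/sll  -- dual
[2] i3&i4  sub/add  -- dual
[3] i5  ld  -- no-port MEM/BR
[4] i6  beq  -- no-port BR/MEM
[5] i7&i8  st/xor  -- dual
[6] i9  mul  -- RAW r1
[7] i10&i11  sub/bne  -- dual

CYCLES = 8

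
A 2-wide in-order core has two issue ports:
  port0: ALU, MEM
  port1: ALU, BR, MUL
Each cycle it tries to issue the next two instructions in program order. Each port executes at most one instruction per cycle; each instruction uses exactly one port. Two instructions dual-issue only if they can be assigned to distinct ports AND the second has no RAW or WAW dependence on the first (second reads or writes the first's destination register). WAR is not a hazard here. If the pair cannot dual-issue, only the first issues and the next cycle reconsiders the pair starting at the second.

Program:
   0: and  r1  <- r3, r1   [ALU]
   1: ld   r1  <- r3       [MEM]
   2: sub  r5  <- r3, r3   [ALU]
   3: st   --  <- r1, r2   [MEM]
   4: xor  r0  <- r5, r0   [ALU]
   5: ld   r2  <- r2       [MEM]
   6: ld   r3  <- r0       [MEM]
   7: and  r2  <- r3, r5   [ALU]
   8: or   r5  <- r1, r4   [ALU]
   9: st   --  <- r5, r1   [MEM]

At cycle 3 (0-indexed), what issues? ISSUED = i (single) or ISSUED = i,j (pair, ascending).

c0: i0 and  WAW r1
c1: i1,i2 ld;sub  pair
c2: i3,i4 st;xor  pair
c3: i5 ld  no-port MEM/MEM
c4: i6 ld  RAW r3
c5: i7,i8 and;or  pair
c6: i9 st  tail

ISSUED = 5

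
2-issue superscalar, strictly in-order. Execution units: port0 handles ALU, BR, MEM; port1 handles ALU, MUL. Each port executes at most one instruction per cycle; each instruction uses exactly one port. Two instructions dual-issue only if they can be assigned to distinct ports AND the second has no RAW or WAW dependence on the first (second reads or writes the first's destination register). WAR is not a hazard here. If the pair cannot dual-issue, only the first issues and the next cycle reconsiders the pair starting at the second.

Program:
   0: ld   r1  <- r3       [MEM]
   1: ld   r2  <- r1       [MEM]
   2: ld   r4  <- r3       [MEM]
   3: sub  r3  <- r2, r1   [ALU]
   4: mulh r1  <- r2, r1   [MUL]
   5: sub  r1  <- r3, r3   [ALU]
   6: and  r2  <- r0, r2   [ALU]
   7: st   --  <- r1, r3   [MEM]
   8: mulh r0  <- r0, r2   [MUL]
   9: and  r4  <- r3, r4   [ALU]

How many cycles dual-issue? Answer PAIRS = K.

PAIRS = 3

c0: i0 ld.MEM  no-port MEM/MEM
c1: i1 ld.MEM  no-port MEM/MEM
c2: i2&i3 ld.MEM/sub.ALU  2-wide
c3: i4 mulh.MUL  WAW r1
c4: i5&i6 sub.ALU/and.ALU  2-wide
c5: i7&i8 st.MEM/mulh.MUL  2-wide
c6: i9 and.ALU  tail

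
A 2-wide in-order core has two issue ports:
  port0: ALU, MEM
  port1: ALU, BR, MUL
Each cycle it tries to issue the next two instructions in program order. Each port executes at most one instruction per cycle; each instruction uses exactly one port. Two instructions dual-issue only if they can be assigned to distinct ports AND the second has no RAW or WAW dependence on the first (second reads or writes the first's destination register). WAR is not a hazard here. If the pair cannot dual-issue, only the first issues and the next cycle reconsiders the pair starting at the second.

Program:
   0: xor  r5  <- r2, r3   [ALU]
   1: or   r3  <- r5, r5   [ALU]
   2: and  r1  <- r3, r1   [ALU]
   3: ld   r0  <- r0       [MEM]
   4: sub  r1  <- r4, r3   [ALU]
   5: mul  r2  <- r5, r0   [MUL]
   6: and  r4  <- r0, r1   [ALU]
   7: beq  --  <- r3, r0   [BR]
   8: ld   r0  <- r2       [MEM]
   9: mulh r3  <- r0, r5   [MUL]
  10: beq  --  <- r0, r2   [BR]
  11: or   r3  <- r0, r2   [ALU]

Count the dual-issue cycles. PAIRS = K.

t=0 i0:xor.ALU ; RAW r5
t=1 i1:or.ALU ; RAW r3
t=2 i2&i3:and.ALU ld.MEM ; pair
t=3 i4&i5:sub.ALU mul.MUL ; pair
t=4 i6&i7:and.ALU beq.BR ; pair
t=5 i8:ld.MEM ; RAW r0
t=6 i9:mulh.MUL ; no-port MUL/BR
t=7 i10&i11:beq.BR or.ALU ; pair

PAIRS = 4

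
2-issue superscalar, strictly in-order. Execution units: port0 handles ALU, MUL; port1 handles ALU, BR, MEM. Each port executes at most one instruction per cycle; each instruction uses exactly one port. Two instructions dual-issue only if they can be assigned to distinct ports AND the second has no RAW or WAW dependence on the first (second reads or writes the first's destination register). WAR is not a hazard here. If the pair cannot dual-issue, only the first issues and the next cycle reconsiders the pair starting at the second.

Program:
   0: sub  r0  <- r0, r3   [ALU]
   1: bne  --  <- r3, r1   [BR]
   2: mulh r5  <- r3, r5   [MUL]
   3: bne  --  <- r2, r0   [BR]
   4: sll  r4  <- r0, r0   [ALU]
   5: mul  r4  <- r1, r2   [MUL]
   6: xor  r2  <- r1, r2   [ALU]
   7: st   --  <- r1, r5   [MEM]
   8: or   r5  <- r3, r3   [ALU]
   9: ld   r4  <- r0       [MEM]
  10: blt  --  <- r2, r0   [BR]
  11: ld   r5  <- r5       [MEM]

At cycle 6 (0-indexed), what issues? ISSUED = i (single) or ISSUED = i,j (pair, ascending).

ISSUED = 10

[0] i0,i1  sub bne  -- pair
[1] i2,i3  mulh bne  -- pair
[2] i4  sll  -- WAW r4
[3] i5,i6  mul xor  -- pair
[4] i7,i8  st or  -- pair
[5] i9  ld  -- no-port MEM/BR
[6] i10  blt  -- no-port BR/MEM
[7] i11  ld  -- tail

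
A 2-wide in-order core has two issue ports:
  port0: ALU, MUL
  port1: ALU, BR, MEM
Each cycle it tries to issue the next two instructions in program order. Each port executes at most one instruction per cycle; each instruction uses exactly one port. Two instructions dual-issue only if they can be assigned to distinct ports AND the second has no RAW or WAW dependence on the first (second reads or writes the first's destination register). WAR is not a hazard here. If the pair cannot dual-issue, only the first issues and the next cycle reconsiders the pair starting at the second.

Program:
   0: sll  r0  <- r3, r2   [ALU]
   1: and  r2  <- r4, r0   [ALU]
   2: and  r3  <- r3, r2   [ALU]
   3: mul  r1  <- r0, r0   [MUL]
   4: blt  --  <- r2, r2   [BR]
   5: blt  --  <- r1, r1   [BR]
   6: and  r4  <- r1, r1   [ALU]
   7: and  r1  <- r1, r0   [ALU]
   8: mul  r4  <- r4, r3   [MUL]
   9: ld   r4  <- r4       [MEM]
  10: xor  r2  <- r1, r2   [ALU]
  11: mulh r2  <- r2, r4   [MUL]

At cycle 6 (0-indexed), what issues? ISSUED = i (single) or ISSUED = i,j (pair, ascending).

ISSUED = 9,10

#0 head=0: sll.ALU i0 RAW r0
#1 head=1: and.ALU i1 RAW r2
#2 head=2: and.ALU mul.MUL i2/i3 dual
#3 head=4: blt.BR i4 no-port BR/BR
#4 head=5: blt.BR and.ALU i5/i6 dual
#5 head=7: and.ALU mul.MUL i7/i8 dual
#6 head=9: ld.MEM xor.ALU i9/i10 dual
#7 head=11: mulh.MUL i11 tail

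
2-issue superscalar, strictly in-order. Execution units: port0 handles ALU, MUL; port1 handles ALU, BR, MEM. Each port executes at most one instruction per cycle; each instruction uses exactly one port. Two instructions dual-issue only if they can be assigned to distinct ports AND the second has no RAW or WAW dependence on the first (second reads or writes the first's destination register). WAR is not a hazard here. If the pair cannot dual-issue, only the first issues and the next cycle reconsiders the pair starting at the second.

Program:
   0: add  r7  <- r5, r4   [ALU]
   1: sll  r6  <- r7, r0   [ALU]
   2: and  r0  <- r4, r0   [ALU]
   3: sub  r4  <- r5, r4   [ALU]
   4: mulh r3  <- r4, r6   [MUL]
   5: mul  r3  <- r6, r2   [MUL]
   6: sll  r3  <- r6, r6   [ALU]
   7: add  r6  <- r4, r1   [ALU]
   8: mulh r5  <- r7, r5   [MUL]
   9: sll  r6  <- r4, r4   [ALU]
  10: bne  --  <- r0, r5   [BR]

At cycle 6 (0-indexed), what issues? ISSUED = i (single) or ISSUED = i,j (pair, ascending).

ISSUED = 8,9

c0: i0 add  RAW r7
c1: i1/i2 sll and  pair
c2: i3 sub  RAW r4
c3: i4 mulh  no-port MUL/MUL
c4: i5 mul  WAW r3
c5: i6/i7 sll add  pair
c6: i8/i9 mulh sll  pair
c7: i10 bne  tail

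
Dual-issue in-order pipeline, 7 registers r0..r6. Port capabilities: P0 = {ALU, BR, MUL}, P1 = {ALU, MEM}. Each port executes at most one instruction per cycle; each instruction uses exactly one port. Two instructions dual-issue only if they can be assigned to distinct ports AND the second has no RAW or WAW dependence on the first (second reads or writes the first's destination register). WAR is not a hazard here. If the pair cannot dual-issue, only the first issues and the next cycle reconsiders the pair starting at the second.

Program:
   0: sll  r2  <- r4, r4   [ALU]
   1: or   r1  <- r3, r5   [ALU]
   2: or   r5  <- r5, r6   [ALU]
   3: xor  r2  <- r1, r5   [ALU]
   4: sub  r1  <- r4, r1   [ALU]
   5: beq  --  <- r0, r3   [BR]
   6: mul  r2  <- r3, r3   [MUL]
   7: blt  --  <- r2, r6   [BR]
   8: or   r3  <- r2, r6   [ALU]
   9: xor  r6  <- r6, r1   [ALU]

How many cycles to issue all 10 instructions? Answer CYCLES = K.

c0: i0/i1 sll;or  2-wide
c1: i2 or  RAW r5
c2: i3/i4 xor;sub  2-wide
c3: i5 beq  no-port BR/MUL
c4: i6 mul  no-port MUL/BR
c5: i7/i8 blt;or  2-wide
c6: i9 xor  tail

CYCLES = 7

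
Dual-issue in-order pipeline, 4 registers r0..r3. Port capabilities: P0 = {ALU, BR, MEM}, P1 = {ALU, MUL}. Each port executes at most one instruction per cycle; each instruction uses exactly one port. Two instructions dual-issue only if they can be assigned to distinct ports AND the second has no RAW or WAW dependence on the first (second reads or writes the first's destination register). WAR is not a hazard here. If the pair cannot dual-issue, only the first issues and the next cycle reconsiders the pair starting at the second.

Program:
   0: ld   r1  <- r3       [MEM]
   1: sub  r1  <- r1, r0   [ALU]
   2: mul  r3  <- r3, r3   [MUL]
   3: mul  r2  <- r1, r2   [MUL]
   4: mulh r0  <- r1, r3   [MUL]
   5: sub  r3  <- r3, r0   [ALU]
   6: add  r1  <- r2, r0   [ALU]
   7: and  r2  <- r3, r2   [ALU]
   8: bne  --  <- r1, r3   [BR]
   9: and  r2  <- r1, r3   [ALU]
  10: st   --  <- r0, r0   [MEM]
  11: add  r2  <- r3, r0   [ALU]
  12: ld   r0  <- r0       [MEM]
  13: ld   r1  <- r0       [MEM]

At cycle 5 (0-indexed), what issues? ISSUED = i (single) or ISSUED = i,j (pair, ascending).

t=0 i0:ld ; RAW+WAW r1
t=1 i1&i2:sub;mul ; 2-wide
t=2 i3:mul ; no-port MUL/MUL
t=3 i4:mulh ; RAW r0
t=4 i5&i6:sub;add ; 2-wide
t=5 i7&i8:and;bne ; 2-wide
t=6 i9&i10:and;st ; 2-wide
t=7 i11&i12:add;ld ; 2-wide
t=8 i13:ld ; tail

ISSUED = 7,8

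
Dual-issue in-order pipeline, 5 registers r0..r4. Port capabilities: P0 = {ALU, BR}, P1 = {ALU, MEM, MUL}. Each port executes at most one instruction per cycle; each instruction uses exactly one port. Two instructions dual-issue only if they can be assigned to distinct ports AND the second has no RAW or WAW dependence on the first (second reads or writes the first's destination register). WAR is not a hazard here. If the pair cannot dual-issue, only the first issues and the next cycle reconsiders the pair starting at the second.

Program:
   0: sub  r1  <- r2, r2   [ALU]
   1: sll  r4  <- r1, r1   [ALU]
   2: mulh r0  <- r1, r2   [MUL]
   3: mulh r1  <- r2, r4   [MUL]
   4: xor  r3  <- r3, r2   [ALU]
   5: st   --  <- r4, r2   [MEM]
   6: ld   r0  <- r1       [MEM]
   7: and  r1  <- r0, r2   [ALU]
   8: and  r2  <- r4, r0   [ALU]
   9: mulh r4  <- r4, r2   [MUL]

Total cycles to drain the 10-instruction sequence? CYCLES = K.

[0] i0  sub  -- RAW r1
[1] i1,i2  sll mulh  -- dual
[2] i3,i4  mulh xor  -- dual
[3] i5  st  -- no-port MEM/MEM
[4] i6  ld  -- RAW r0
[5] i7,i8  and and  -- dual
[6] i9  mulh  -- tail

CYCLES = 7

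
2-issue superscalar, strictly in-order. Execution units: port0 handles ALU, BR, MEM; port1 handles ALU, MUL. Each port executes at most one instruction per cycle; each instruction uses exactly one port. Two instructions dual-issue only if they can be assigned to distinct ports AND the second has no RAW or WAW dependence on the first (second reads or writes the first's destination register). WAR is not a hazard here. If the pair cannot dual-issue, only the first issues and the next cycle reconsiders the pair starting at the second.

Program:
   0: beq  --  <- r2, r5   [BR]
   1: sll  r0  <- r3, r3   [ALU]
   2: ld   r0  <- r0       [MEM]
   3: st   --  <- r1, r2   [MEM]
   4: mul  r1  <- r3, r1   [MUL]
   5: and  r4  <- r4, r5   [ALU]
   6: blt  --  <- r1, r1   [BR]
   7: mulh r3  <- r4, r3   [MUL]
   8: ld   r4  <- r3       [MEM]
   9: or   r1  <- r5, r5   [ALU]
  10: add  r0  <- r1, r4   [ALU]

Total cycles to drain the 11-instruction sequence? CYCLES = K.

t=0 i0,i1:beq/sll ; dual
t=1 i2:ld ; no-port MEM/MEM
t=2 i3,i4:st/mul ; dual
t=3 i5,i6:and/blt ; dual
t=4 i7:mulh ; RAW r3
t=5 i8,i9:ld/or ; dual
t=6 i10:add ; tail

CYCLES = 7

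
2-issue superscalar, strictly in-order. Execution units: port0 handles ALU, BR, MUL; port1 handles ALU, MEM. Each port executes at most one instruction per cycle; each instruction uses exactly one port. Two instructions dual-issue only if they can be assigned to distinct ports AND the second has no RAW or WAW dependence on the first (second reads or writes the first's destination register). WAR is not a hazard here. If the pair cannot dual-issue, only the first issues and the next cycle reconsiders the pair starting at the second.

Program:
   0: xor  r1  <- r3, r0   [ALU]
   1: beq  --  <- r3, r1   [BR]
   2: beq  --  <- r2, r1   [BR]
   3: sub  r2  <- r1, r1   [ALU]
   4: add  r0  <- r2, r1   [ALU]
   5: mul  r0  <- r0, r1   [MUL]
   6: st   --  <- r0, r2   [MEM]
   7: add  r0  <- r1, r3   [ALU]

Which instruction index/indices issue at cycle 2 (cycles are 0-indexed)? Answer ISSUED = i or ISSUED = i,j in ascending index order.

  cy0 -> i0 (xor.ALU) RAW r1
  cy1 -> i1 (beq.BR) no-port BR/BR
  cy2 -> i2+i3 (beq.BR/sub.ALU) 2-wide
  cy3 -> i4 (add.ALU) RAW+WAW r0
  cy4 -> i5 (mul.MUL) RAW r0
  cy5 -> i6+i7 (st.MEM/add.ALU) 2-wide

ISSUED = 2,3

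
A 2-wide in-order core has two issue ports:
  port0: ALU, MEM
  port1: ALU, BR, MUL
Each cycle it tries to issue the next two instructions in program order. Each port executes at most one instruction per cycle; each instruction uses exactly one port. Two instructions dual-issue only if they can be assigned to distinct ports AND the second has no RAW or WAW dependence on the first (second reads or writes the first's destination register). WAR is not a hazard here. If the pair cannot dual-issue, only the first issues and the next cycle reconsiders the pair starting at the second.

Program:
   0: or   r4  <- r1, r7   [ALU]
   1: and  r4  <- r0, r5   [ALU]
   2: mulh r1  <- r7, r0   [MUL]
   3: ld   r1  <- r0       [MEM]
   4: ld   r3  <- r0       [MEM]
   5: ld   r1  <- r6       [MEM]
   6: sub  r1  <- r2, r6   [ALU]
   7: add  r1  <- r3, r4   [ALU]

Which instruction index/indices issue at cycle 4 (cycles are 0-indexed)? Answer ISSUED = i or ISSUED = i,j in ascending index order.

[0] i0  or  -- WAW r4
[1] i1/i2  and mulh  -- dual
[2] i3  ld  -- no-port MEM/MEM
[3] i4  ld  -- no-port MEM/MEM
[4] i5  ld  -- WAW r1
[5] i6  sub  -- WAW r1
[6] i7  add  -- tail

ISSUED = 5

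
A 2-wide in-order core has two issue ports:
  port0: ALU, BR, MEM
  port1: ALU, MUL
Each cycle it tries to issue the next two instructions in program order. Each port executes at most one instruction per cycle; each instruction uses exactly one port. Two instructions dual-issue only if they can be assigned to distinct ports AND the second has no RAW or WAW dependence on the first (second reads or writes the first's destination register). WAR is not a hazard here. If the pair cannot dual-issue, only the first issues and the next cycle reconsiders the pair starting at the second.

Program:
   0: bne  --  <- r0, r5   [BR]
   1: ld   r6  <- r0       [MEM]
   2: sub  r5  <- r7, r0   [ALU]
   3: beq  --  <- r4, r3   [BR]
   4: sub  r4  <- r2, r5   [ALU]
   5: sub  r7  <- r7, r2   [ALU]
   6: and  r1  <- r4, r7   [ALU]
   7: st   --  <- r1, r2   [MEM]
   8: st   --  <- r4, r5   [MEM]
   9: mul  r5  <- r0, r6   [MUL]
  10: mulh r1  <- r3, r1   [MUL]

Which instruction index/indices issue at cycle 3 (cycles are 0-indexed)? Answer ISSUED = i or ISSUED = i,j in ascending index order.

ISSUED = 5

0. bne.BR @i0  | no-port BR/MEM
1. ld.MEM sub.ALU @i1,i2  | pair
2. beq.BR sub.ALU @i3,i4  | pair
3. sub.ALU @i5  | RAW r7
4. and.ALU @i6  | RAW r1
5. st.MEM @i7  | no-port MEM/MEM
6. st.MEM mul.MUL @i8,i9  | pair
7. mulh.MUL @i10  | tail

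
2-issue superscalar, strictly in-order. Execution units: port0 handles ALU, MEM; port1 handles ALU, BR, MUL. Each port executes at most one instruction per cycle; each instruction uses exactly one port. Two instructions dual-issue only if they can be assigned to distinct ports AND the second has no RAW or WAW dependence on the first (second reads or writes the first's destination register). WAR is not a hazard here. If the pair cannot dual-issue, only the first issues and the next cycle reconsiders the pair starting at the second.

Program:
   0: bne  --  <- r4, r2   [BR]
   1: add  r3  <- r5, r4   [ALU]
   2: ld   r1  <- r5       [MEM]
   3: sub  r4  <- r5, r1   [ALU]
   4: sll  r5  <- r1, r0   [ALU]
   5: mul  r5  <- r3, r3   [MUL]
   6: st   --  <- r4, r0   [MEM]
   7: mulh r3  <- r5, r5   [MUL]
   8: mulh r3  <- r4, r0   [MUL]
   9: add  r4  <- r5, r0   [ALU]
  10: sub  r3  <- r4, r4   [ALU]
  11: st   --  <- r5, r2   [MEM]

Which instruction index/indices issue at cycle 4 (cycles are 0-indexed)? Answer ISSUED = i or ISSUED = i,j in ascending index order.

ISSUED = 7

  cy0 -> i0/i1 (bne+add) 2-wide
  cy1 -> i2 (ld) RAW r1
  cy2 -> i3/i4 (sub+sll) 2-wide
  cy3 -> i5/i6 (mul+st) 2-wide
  cy4 -> i7 (mulh) no-port MUL/MUL
  cy5 -> i8/i9 (mulh+add) 2-wide
  cy6 -> i10/i11 (sub+st) 2-wide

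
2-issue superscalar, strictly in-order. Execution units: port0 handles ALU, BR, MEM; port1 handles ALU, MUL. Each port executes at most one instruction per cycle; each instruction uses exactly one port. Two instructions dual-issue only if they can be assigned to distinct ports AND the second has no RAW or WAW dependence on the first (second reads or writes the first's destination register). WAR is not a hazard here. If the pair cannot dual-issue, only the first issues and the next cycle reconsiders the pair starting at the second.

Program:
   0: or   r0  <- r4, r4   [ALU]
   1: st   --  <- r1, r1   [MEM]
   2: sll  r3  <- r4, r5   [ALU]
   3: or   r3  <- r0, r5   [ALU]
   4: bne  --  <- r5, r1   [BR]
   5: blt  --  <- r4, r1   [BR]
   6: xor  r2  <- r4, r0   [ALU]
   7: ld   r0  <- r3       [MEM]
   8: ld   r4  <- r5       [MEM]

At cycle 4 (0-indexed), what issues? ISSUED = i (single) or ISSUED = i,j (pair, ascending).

ISSUED = 7

c0: i0/i1 or.ALU/st.MEM  dual
c1: i2 sll.ALU  WAW r3
c2: i3/i4 or.ALU/bne.BR  dual
c3: i5/i6 blt.BR/xor.ALU  dual
c4: i7 ld.MEM  no-port MEM/MEM
c5: i8 ld.MEM  tail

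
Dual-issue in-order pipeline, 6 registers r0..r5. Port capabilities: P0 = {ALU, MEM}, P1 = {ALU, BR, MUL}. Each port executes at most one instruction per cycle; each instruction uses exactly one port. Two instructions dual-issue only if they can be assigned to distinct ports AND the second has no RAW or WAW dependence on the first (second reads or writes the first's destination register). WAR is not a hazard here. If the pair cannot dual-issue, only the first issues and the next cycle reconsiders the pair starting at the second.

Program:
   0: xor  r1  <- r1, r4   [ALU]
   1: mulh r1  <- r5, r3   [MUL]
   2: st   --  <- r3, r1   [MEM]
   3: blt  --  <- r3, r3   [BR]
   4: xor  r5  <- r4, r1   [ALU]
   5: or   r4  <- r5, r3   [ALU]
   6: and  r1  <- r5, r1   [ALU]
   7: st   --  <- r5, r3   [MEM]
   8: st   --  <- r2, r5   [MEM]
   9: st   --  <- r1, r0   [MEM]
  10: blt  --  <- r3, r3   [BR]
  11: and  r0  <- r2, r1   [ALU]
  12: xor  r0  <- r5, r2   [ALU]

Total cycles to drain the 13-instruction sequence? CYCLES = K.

CYCLES = 10

c0: i0 xor  WAW r1
c1: i1 mulh  RAW r1
c2: i2/i3 st/blt  dual
c3: i4 xor  RAW r5
c4: i5/i6 or/and  dual
c5: i7 st  no-port MEM/MEM
c6: i8 st  no-port MEM/MEM
c7: i9/i10 st/blt  dual
c8: i11 and  WAW r0
c9: i12 xor  tail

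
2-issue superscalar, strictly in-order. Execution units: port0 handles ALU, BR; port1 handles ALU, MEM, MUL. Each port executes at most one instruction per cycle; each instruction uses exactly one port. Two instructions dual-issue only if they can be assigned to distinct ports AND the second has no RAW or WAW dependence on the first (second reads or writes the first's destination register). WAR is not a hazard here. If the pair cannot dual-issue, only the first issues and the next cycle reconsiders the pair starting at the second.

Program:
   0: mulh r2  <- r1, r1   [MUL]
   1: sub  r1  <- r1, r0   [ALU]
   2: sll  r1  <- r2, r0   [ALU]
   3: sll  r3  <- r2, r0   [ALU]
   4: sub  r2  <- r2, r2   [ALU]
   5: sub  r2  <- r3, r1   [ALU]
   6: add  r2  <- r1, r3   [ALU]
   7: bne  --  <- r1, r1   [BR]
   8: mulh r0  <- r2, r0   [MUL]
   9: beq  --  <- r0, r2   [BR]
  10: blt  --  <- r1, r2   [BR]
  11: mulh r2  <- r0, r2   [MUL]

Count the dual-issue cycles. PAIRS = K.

  cy0 -> i0,i1 (mulh/sub) 2-wide
  cy1 -> i2,i3 (sll/sll) 2-wide
  cy2 -> i4 (sub) WAW r2
  cy3 -> i5 (sub) WAW r2
  cy4 -> i6,i7 (add/bne) 2-wide
  cy5 -> i8 (mulh) RAW r0
  cy6 -> i9 (beq) no-port BR/BR
  cy7 -> i10,i11 (blt/mulh) 2-wide

PAIRS = 4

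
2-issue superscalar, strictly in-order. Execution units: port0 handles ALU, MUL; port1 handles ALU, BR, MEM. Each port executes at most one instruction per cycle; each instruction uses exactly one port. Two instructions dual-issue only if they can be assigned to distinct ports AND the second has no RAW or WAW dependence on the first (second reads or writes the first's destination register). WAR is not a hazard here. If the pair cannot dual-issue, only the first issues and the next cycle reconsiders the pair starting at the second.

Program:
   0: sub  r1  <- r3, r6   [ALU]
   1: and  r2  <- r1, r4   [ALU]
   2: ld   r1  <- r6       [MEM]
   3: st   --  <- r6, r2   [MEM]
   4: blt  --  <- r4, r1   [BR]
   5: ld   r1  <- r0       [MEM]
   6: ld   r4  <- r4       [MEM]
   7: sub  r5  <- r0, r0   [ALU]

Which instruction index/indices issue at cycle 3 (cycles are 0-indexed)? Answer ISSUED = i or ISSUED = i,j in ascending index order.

[0] i0  sub  -- RAW r1
[1] i1,i2  and/ld  -- pair
[2] i3  st  -- no-port MEM/BR
[3] i4  blt  -- no-port BR/MEM
[4] i5  ld  -- no-port MEM/MEM
[5] i6,i7  ld/sub  -- pair

ISSUED = 4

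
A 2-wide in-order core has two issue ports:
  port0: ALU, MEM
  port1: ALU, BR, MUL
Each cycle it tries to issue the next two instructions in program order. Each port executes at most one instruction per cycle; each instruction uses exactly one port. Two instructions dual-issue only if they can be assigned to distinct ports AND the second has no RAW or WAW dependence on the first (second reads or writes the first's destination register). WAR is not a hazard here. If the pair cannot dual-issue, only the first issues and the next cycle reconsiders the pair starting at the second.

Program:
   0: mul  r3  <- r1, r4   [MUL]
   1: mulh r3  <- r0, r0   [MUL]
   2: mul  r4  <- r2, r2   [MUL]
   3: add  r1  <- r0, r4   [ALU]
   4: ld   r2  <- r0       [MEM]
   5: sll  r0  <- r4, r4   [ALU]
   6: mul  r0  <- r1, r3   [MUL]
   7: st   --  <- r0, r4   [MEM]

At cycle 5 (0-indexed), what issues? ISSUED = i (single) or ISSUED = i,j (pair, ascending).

ISSUED = 6

#0 head=0: mul i0 no-port MUL/MUL
#1 head=1: mulh i1 no-port MUL/MUL
#2 head=2: mul i2 RAW r4
#3 head=3: add/ld i3/i4 dual
#4 head=5: sll i5 WAW r0
#5 head=6: mul i6 RAW r0
#6 head=7: st i7 tail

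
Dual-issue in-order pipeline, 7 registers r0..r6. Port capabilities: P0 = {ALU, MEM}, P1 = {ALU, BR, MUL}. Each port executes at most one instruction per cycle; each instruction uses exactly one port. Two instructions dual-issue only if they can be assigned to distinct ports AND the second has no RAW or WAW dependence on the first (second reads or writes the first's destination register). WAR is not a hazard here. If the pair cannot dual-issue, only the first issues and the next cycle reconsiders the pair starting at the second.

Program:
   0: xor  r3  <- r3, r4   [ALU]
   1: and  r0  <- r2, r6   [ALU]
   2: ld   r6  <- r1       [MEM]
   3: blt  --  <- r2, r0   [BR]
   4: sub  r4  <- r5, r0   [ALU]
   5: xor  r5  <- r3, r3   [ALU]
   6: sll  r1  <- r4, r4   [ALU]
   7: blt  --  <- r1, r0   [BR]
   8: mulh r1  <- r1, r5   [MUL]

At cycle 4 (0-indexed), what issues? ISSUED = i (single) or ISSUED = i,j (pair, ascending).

c0: i0&i1 xor and  pair
c1: i2&i3 ld blt  pair
c2: i4&i5 sub xor  pair
c3: i6 sll  RAW r1
c4: i7 blt  no-port BR/MUL
c5: i8 mulh  tail

ISSUED = 7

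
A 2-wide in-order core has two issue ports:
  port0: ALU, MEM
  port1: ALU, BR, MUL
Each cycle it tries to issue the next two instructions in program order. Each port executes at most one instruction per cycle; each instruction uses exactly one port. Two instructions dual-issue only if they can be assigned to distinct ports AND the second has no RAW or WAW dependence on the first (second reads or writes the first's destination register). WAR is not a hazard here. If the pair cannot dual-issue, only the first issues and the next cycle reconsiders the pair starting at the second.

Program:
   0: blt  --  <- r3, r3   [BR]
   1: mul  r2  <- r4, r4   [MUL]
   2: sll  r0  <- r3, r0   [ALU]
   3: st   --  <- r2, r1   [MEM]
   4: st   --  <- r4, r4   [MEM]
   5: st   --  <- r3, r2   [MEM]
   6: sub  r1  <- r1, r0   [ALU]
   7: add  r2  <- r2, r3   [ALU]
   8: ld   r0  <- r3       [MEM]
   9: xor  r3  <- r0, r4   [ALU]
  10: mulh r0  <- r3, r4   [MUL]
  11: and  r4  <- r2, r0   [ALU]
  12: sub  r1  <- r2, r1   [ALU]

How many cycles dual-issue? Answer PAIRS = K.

#0 head=0: blt i0 no-port BR/MUL
#1 head=1: mul+sll i1&i2 pair
#2 head=3: st i3 no-port MEM/MEM
#3 head=4: st i4 no-port MEM/MEM
#4 head=5: st+sub i5&i6 pair
#5 head=7: add+ld i7&i8 pair
#6 head=9: xor i9 RAW r3
#7 head=10: mulh i10 RAW r0
#8 head=11: and+sub i11&i12 pair

PAIRS = 4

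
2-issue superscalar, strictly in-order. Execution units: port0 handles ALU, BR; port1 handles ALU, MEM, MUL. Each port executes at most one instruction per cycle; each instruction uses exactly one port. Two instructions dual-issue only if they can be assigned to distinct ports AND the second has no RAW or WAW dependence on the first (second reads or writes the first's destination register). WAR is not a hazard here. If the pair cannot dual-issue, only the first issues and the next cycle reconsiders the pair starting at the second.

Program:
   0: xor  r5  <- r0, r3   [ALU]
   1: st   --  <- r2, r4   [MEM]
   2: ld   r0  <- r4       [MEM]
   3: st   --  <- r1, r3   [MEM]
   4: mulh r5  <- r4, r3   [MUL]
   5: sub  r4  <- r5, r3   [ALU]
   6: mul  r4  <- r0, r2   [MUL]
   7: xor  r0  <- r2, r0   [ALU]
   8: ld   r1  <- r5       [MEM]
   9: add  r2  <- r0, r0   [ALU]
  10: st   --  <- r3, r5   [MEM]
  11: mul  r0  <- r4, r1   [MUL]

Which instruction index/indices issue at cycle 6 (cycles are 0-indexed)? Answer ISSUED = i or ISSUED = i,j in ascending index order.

ISSUED = 8,9

t=0 i0/i1:xor.ALU st.MEM ; 2-wide
t=1 i2:ld.MEM ; no-port MEM/MEM
t=2 i3:st.MEM ; no-port MEM/MUL
t=3 i4:mulh.MUL ; RAW r5
t=4 i5:sub.ALU ; WAW r4
t=5 i6/i7:mul.MUL xor.ALU ; 2-wide
t=6 i8/i9:ld.MEM add.ALU ; 2-wide
t=7 i10:st.MEM ; no-port MEM/MUL
t=8 i11:mul.MUL ; tail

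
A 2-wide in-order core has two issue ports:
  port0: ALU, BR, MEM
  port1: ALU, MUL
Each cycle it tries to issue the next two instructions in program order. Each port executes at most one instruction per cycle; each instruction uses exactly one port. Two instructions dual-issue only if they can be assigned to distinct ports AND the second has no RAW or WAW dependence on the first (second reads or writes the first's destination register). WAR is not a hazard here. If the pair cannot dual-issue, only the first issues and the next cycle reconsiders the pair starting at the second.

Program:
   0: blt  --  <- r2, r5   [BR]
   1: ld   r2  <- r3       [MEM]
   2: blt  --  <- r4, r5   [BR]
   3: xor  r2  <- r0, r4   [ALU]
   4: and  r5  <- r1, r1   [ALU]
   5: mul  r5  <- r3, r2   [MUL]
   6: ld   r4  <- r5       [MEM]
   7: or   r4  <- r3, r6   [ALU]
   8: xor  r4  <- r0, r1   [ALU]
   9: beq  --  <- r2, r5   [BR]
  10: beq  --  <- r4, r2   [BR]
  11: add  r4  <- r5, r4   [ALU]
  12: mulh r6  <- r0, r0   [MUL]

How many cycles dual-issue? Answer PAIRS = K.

PAIRS = 3

0. blt.BR @i0  | no-port BR/MEM
1. ld.MEM @i1  | no-port MEM/BR
2. blt.BR/xor.ALU @i2,i3  | 2-wide
3. and.ALU @i4  | WAW r5
4. mul.MUL @i5  | RAW r5
5. ld.MEM @i6  | WAW r4
6. or.ALU @i7  | WAW r4
7. xor.ALU/beq.BR @i8,i9  | 2-wide
8. beq.BR/add.ALU @i10,i11  | 2-wide
9. mulh.MUL @i12  | tail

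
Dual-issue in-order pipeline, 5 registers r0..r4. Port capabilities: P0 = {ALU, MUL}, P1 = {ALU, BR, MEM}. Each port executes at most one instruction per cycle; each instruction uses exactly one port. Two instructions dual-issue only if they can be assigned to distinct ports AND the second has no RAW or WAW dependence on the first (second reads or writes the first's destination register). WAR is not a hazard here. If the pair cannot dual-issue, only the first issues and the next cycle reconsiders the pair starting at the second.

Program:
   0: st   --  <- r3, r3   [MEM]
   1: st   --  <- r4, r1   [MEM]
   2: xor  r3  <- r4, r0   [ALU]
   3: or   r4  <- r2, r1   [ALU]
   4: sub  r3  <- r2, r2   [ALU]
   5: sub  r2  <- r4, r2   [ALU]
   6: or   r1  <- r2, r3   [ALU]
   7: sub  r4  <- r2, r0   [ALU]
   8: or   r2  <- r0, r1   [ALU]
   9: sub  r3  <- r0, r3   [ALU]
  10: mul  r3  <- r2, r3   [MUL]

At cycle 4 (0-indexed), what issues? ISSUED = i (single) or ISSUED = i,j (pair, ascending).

ISSUED = 6,7

  cy0 -> i0 (st.MEM) no-port MEM/MEM
  cy1 -> i1&i2 (st.MEM;xor.ALU) 2-wide
  cy2 -> i3&i4 (or.ALU;sub.ALU) 2-wide
  cy3 -> i5 (sub.ALU) RAW r2
  cy4 -> i6&i7 (or.ALU;sub.ALU) 2-wide
  cy5 -> i8&i9 (or.ALU;sub.ALU) 2-wide
  cy6 -> i10 (mul.MUL) tail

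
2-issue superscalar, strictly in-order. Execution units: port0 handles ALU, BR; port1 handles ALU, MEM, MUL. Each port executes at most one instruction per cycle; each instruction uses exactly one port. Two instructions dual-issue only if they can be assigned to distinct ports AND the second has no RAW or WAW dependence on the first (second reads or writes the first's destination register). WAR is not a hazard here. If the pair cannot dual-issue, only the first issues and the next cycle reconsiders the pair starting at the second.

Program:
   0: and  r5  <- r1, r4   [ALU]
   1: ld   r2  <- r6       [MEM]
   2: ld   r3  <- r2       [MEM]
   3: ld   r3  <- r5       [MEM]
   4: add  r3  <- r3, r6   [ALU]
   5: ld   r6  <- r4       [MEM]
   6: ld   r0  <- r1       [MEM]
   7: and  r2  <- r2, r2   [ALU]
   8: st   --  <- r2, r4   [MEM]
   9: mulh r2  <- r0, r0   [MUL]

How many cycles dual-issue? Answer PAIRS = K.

c0: i0,i1 and.ALU/ld.MEM  2-wide
c1: i2 ld.MEM  no-port MEM/MEM
c2: i3 ld.MEM  RAW+WAW r3
c3: i4,i5 add.ALU/ld.MEM  2-wide
c4: i6,i7 ld.MEM/and.ALU  2-wide
c5: i8 st.MEM  no-port MEM/MUL
c6: i9 mulh.MUL  tail

PAIRS = 3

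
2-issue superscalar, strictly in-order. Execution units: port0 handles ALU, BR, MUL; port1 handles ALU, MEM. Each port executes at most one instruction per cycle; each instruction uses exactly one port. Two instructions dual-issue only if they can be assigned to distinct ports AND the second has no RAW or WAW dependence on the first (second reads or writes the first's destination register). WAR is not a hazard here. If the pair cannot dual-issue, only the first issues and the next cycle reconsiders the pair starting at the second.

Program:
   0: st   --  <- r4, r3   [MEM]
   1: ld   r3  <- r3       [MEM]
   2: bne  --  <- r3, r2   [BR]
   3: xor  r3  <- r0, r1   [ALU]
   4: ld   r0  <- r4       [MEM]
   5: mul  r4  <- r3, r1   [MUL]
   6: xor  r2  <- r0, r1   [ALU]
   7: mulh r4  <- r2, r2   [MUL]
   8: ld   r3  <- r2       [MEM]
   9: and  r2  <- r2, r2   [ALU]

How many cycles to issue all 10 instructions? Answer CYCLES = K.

CYCLES = 7

  cy0 -> i0 (st) no-port MEM/MEM
  cy1 -> i1 (ld) RAW r3
  cy2 -> i2/i3 (bne/xor) pair
  cy3 -> i4/i5 (ld/mul) pair
  cy4 -> i6 (xor) RAW r2
  cy5 -> i7/i8 (mulh/ld) pair
  cy6 -> i9 (and) tail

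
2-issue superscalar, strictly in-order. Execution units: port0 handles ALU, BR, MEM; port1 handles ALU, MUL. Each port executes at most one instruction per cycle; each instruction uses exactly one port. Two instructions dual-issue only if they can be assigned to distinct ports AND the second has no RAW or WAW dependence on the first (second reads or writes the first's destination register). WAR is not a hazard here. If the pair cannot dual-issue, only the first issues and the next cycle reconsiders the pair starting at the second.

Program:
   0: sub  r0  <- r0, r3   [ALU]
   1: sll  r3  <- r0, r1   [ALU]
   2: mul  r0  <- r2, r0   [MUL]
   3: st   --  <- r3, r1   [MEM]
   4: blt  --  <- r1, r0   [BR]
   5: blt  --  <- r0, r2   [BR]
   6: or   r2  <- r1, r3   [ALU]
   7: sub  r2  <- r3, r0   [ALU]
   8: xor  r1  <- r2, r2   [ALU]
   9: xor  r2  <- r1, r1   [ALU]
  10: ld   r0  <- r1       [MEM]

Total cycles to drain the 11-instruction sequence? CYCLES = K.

CYCLES = 8

#0 head=0: sub.ALU i0 RAW r0
#1 head=1: sll.ALU mul.MUL i1+i2 pair
#2 head=3: st.MEM i3 no-port MEM/BR
#3 head=4: blt.BR i4 no-port BR/BR
#4 head=5: blt.BR or.ALU i5+i6 pair
#5 head=7: sub.ALU i7 RAW r2
#6 head=8: xor.ALU i8 RAW r1
#7 head=9: xor.ALU ld.MEM i9+i10 pair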